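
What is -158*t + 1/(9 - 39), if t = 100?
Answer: -474001/30 ≈ -15800.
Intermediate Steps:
-158*t + 1/(9 - 39) = -158*100 + 1/(9 - 39) = -15800 + 1/(-30) = -15800 - 1/30 = -474001/30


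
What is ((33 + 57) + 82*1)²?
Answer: 29584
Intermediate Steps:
((33 + 57) + 82*1)² = (90 + 82)² = 172² = 29584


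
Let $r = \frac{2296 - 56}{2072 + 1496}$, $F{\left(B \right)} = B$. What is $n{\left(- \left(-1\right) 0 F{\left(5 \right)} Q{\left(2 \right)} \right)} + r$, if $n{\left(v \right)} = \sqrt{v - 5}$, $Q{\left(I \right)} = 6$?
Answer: $\frac{140}{223} + i \sqrt{5} \approx 0.6278 + 2.2361 i$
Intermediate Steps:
$n{\left(v \right)} = \sqrt{-5 + v}$
$r = \frac{140}{223}$ ($r = \frac{2240}{3568} = 2240 \cdot \frac{1}{3568} = \frac{140}{223} \approx 0.6278$)
$n{\left(- \left(-1\right) 0 F{\left(5 \right)} Q{\left(2 \right)} \right)} + r = \sqrt{-5 - \left(-1\right) 0 \cdot 5 \cdot 6} + \frac{140}{223} = \sqrt{-5 - 0 \cdot 5 \cdot 6} + \frac{140}{223} = \sqrt{-5 - 0 \cdot 6} + \frac{140}{223} = \sqrt{-5 - 0} + \frac{140}{223} = \sqrt{-5 + 0} + \frac{140}{223} = \sqrt{-5} + \frac{140}{223} = i \sqrt{5} + \frac{140}{223} = \frac{140}{223} + i \sqrt{5}$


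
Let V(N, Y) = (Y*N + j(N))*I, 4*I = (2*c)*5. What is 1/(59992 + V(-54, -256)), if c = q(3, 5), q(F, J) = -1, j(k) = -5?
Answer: 2/50889 ≈ 3.9301e-5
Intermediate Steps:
c = -1
I = -5/2 (I = ((2*(-1))*5)/4 = (-2*5)/4 = (1/4)*(-10) = -5/2 ≈ -2.5000)
V(N, Y) = 25/2 - 5*N*Y/2 (V(N, Y) = (Y*N - 5)*(-5/2) = (N*Y - 5)*(-5/2) = (-5 + N*Y)*(-5/2) = 25/2 - 5*N*Y/2)
1/(59992 + V(-54, -256)) = 1/(59992 + (25/2 - 5/2*(-54)*(-256))) = 1/(59992 + (25/2 - 34560)) = 1/(59992 - 69095/2) = 1/(50889/2) = 2/50889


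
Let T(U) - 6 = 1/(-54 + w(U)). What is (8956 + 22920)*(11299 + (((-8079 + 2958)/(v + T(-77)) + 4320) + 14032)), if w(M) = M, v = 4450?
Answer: 551698830989384/583735 ≈ 9.4512e+8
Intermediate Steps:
T(U) = 6 + 1/(-54 + U)
(8956 + 22920)*(11299 + (((-8079 + 2958)/(v + T(-77)) + 4320) + 14032)) = (8956 + 22920)*(11299 + (((-8079 + 2958)/(4450 + (-323 + 6*(-77))/(-54 - 77)) + 4320) + 14032)) = 31876*(11299 + ((-5121/(4450 + (-323 - 462)/(-131)) + 4320) + 14032)) = 31876*(11299 + ((-5121/(4450 - 1/131*(-785)) + 4320) + 14032)) = 31876*(11299 + ((-5121/(4450 + 785/131) + 4320) + 14032)) = 31876*(11299 + ((-5121/583735/131 + 4320) + 14032)) = 31876*(11299 + ((-5121*131/583735 + 4320) + 14032)) = 31876*(11299 + ((-670851/583735 + 4320) + 14032)) = 31876*(11299 + (2521064349/583735 + 14032)) = 31876*(11299 + 10712033869/583735) = 31876*(17307655634/583735) = 551698830989384/583735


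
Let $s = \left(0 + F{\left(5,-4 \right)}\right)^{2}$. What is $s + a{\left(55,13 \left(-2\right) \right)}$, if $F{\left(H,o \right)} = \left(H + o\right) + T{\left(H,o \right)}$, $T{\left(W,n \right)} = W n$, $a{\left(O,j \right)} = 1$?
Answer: $362$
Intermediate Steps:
$F{\left(H,o \right)} = H + o + H o$ ($F{\left(H,o \right)} = \left(H + o\right) + H o = H + o + H o$)
$s = 361$ ($s = \left(0 + \left(5 - 4 + 5 \left(-4\right)\right)\right)^{2} = \left(0 - 19\right)^{2} = \left(-19\right)^{2} = 361$)
$s + a{\left(55,13 \left(-2\right) \right)} = 361 + 1 = 362$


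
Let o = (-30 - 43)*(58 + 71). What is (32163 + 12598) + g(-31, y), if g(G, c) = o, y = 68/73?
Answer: 35344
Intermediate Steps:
y = 68/73 (y = 68*(1/73) = 68/73 ≈ 0.93151)
o = -9417 (o = -73*129 = -9417)
g(G, c) = -9417
(32163 + 12598) + g(-31, y) = (32163 + 12598) - 9417 = 44761 - 9417 = 35344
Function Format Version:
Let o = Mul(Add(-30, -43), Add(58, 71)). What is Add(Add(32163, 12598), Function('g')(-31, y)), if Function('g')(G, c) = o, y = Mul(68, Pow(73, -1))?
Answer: 35344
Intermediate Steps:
y = Rational(68, 73) (y = Mul(68, Rational(1, 73)) = Rational(68, 73) ≈ 0.93151)
o = -9417 (o = Mul(-73, 129) = -9417)
Function('g')(G, c) = -9417
Add(Add(32163, 12598), Function('g')(-31, y)) = Add(Add(32163, 12598), -9417) = Add(44761, -9417) = 35344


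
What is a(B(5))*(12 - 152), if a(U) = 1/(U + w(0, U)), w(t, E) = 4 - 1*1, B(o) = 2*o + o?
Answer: -70/9 ≈ -7.7778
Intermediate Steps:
B(o) = 3*o
w(t, E) = 3 (w(t, E) = 4 - 1 = 3)
a(U) = 1/(3 + U) (a(U) = 1/(U + 3) = 1/(3 + U))
a(B(5))*(12 - 152) = (12 - 152)/(3 + 3*5) = -140/(3 + 15) = -140/18 = (1/18)*(-140) = -70/9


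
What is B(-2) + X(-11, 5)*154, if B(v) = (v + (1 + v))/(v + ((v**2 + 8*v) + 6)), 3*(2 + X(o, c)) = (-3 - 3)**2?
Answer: 12323/8 ≈ 1540.4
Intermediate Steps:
X(o, c) = 10 (X(o, c) = -2 + (-3 - 3)**2/3 = -2 + (1/3)*(-6)**2 = -2 + (1/3)*36 = -2 + 12 = 10)
B(v) = (1 + 2*v)/(6 + v**2 + 9*v) (B(v) = (1 + 2*v)/(v + (6 + v**2 + 8*v)) = (1 + 2*v)/(6 + v**2 + 9*v))
B(-2) + X(-11, 5)*154 = (1 + 2*(-2))/(6 + (-2)**2 + 9*(-2)) + 10*154 = (1 - 4)/(6 + 4 - 18) + 1540 = -3/(-8) + 1540 = -1/8*(-3) + 1540 = 3/8 + 1540 = 12323/8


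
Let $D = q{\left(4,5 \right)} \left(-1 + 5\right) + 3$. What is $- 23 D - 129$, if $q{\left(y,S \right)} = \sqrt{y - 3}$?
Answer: $-290$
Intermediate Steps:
$q{\left(y,S \right)} = \sqrt{-3 + y}$
$D = 7$ ($D = \sqrt{-3 + 4} \left(-1 + 5\right) + 3 = \sqrt{1} \cdot 4 + 3 = 1 \cdot 4 + 3 = 4 + 3 = 7$)
$- 23 D - 129 = \left(-23\right) 7 - 129 = -161 - 129 = -290$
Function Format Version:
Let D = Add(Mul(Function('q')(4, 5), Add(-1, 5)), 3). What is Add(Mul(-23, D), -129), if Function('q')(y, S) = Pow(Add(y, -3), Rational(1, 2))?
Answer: -290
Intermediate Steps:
Function('q')(y, S) = Pow(Add(-3, y), Rational(1, 2))
D = 7 (D = Add(Mul(Pow(Add(-3, 4), Rational(1, 2)), Add(-1, 5)), 3) = Add(Mul(Pow(1, Rational(1, 2)), 4), 3) = Add(Mul(1, 4), 3) = Add(4, 3) = 7)
Add(Mul(-23, D), -129) = Add(Mul(-23, 7), -129) = Add(-161, -129) = -290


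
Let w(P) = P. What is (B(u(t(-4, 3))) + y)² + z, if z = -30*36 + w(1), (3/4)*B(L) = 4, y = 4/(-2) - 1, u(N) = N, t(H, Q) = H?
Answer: -9662/9 ≈ -1073.6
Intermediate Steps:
y = -3 (y = -½*4 - 1 = -2 - 1 = -3)
B(L) = 16/3 (B(L) = (4/3)*4 = 16/3)
z = -1079 (z = -30*36 + 1 = -1080 + 1 = -1079)
(B(u(t(-4, 3))) + y)² + z = (16/3 - 3)² - 1079 = (7/3)² - 1079 = 49/9 - 1079 = -9662/9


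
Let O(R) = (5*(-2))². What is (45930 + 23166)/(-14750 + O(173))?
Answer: -34548/7325 ≈ -4.7165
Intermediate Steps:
O(R) = 100 (O(R) = (-10)² = 100)
(45930 + 23166)/(-14750 + O(173)) = (45930 + 23166)/(-14750 + 100) = 69096/(-14650) = 69096*(-1/14650) = -34548/7325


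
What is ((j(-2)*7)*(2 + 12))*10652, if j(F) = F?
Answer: -2087792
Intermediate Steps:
((j(-2)*7)*(2 + 12))*10652 = ((-2*7)*(2 + 12))*10652 = -14*14*10652 = -196*10652 = -2087792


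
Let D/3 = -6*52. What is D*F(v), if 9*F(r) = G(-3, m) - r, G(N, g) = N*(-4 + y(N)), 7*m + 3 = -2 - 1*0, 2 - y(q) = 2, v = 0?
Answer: -1248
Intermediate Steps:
y(q) = 0 (y(q) = 2 - 1*2 = 2 - 2 = 0)
m = -5/7 (m = -3/7 + (-2 - 1*0)/7 = -3/7 + (-2 + 0)/7 = -3/7 + (1/7)*(-2) = -3/7 - 2/7 = -5/7 ≈ -0.71429)
G(N, g) = -4*N (G(N, g) = N*(-4 + 0) = N*(-4) = -4*N)
F(r) = 4/3 - r/9 (F(r) = (-4*(-3) - r)/9 = (12 - r)/9 = 4/3 - r/9)
D = -936 (D = 3*(-6*52) = 3*(-312) = -936)
D*F(v) = -936*(4/3 - 1/9*0) = -936*(4/3 + 0) = -936*4/3 = -1248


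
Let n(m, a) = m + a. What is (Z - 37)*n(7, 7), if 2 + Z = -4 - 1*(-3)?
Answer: -560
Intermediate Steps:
Z = -3 (Z = -2 + (-4 - 1*(-3)) = -2 + (-4 + 3) = -2 - 1 = -3)
n(m, a) = a + m
(Z - 37)*n(7, 7) = (-3 - 37)*(7 + 7) = -40*14 = -560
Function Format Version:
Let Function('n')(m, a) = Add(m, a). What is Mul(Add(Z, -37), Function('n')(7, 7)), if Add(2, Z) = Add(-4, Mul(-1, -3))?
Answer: -560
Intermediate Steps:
Z = -3 (Z = Add(-2, Add(-4, Mul(-1, -3))) = Add(-2, Add(-4, 3)) = Add(-2, -1) = -3)
Function('n')(m, a) = Add(a, m)
Mul(Add(Z, -37), Function('n')(7, 7)) = Mul(Add(-3, -37), Add(7, 7)) = Mul(-40, 14) = -560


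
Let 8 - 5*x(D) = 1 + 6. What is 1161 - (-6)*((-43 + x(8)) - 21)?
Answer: 3891/5 ≈ 778.20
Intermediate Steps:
x(D) = 1/5 (x(D) = 8/5 - (1 + 6)/5 = 8/5 - 1/5*7 = 8/5 - 7/5 = 1/5)
1161 - (-6)*((-43 + x(8)) - 21) = 1161 - (-6)*((-43 + 1/5) - 21) = 1161 - (-6)*(-214/5 - 21) = 1161 - (-6)*(-319)/5 = 1161 - 1*1914/5 = 1161 - 1914/5 = 3891/5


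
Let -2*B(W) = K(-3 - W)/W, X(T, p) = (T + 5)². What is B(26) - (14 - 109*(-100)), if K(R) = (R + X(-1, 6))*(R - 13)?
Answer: -21849/2 ≈ -10925.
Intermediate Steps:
X(T, p) = (5 + T)²
K(R) = (-13 + R)*(16 + R) (K(R) = (R + (5 - 1)²)*(R - 13) = (R + 4²)*(-13 + R) = (R + 16)*(-13 + R) = (16 + R)*(-13 + R) = (-13 + R)*(16 + R))
B(W) = -(-217 + (-3 - W)² - 3*W)/(2*W) (B(W) = -(-208 + (-3 - W)² + 3*(-3 - W))/(2*W) = -(-208 + (-3 - W)² + (-9 - 3*W))/(2*W) = -(-217 + (-3 - W)² - 3*W)/(2*W))
B(26) - (14 - 109*(-100)) = (-3/2 + 104/26 - ½*26) - (14 - 109*(-100)) = (-3/2 + 104*(1/26) - 13) - (14 + 10900) = (-3/2 + 4 - 13) - 1*10914 = -21/2 - 10914 = -21849/2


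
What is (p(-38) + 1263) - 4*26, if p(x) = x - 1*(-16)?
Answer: 1137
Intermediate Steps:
p(x) = 16 + x (p(x) = x + 16 = 16 + x)
(p(-38) + 1263) - 4*26 = ((16 - 38) + 1263) - 4*26 = (-22 + 1263) - 104 = 1241 - 104 = 1137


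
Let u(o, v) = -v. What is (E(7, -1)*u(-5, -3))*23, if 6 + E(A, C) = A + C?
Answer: 0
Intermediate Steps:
E(A, C) = -6 + A + C (E(A, C) = -6 + (A + C) = -6 + A + C)
(E(7, -1)*u(-5, -3))*23 = ((-6 + 7 - 1)*(-1*(-3)))*23 = (0*3)*23 = 0*23 = 0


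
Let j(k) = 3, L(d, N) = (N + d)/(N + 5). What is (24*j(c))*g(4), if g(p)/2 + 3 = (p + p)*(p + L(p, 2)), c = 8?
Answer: 36144/7 ≈ 5163.4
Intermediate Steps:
L(d, N) = (N + d)/(5 + N)
g(p) = -6 + 4*p*(2/7 + 8*p/7) (g(p) = -6 + 2*((p + p)*(p + (2 + p)/(5 + 2))) = -6 + 2*((2*p)*(p + (2 + p)/7)) = -6 + 2*((2*p)*(p + (2/7 + p/7))) = -6 + 2*((2*p)*(2/7 + 8*p/7)) = -6 + 2*(2*p*(2/7 + 8*p/7)) = -6 + 4*p*(2/7 + 8*p/7))
(24*j(c))*g(4) = (24*3)*(-6 + (8/7)*4 + (32/7)*4²) = 72*(-6 + 32/7 + (32/7)*16) = 72*(-6 + 32/7 + 512/7) = 72*(502/7) = 36144/7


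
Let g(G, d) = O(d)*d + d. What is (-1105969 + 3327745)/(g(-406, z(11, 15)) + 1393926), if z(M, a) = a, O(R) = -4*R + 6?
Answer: 740592/464377 ≈ 1.5948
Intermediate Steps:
O(R) = 6 - 4*R
g(G, d) = d + d*(6 - 4*d) (g(G, d) = (6 - 4*d)*d + d = d*(6 - 4*d) + d = d + d*(6 - 4*d))
(-1105969 + 3327745)/(g(-406, z(11, 15)) + 1393926) = (-1105969 + 3327745)/(15*(7 - 4*15) + 1393926) = 2221776/(15*(7 - 60) + 1393926) = 2221776/(15*(-53) + 1393926) = 2221776/(-795 + 1393926) = 2221776/1393131 = 2221776*(1/1393131) = 740592/464377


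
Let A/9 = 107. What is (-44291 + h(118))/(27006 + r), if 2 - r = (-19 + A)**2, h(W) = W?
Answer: 44173/864128 ≈ 0.051119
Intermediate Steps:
A = 963 (A = 9*107 = 963)
r = -891134 (r = 2 - (-19 + 963)**2 = 2 - 1*944**2 = 2 - 1*891136 = 2 - 891136 = -891134)
(-44291 + h(118))/(27006 + r) = (-44291 + 118)/(27006 - 891134) = -44173/(-864128) = -44173*(-1/864128) = 44173/864128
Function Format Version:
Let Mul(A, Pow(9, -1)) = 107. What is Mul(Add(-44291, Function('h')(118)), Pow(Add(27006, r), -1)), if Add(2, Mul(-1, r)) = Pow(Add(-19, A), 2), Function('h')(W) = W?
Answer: Rational(44173, 864128) ≈ 0.051119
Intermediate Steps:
A = 963 (A = Mul(9, 107) = 963)
r = -891134 (r = Add(2, Mul(-1, Pow(Add(-19, 963), 2))) = Add(2, Mul(-1, Pow(944, 2))) = Add(2, Mul(-1, 891136)) = Add(2, -891136) = -891134)
Mul(Add(-44291, Function('h')(118)), Pow(Add(27006, r), -1)) = Mul(Add(-44291, 118), Pow(Add(27006, -891134), -1)) = Mul(-44173, Pow(-864128, -1)) = Mul(-44173, Rational(-1, 864128)) = Rational(44173, 864128)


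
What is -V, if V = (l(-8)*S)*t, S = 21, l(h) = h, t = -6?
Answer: -1008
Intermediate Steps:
V = 1008 (V = -8*21*(-6) = -168*(-6) = 1008)
-V = -1*1008 = -1008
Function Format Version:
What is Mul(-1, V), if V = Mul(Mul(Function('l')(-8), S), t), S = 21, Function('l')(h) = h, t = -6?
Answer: -1008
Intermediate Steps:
V = 1008 (V = Mul(Mul(-8, 21), -6) = Mul(-168, -6) = 1008)
Mul(-1, V) = Mul(-1, 1008) = -1008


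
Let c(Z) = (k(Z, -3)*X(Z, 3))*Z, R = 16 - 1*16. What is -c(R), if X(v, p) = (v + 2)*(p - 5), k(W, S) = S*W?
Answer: 0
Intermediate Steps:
X(v, p) = (-5 + p)*(2 + v) (X(v, p) = (2 + v)*(-5 + p) = (-5 + p)*(2 + v))
R = 0 (R = 16 - 16 = 0)
c(Z) = -3*Z²*(-4 - 2*Z) (c(Z) = ((-3*Z)*(-10 - 5*Z + 2*3 + 3*Z))*Z = ((-3*Z)*(-10 - 5*Z + 6 + 3*Z))*Z = ((-3*Z)*(-4 - 2*Z))*Z = (-3*Z*(-4 - 2*Z))*Z = -3*Z²*(-4 - 2*Z))
-c(R) = -6*0²*(2 + 0) = -6*0*2 = -1*0 = 0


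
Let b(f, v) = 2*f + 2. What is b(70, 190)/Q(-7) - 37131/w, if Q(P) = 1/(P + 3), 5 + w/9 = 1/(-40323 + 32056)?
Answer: 31884115/124008 ≈ 257.11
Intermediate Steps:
b(f, v) = 2 + 2*f
w = -372024/8267 (w = -45 + 9/(-40323 + 32056) = -45 + 9/(-8267) = -45 + 9*(-1/8267) = -45 - 9/8267 = -372024/8267 ≈ -45.001)
Q(P) = 1/(3 + P)
b(70, 190)/Q(-7) - 37131/w = (2 + 2*70)/(1/(3 - 7)) - 37131/(-372024/8267) = (2 + 140)/(1/(-4)) - 37131*(-8267/372024) = 142/(-¼) + 102320659/124008 = 142*(-4) + 102320659/124008 = -568 + 102320659/124008 = 31884115/124008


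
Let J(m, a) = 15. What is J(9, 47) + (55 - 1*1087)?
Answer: -1017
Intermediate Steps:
J(9, 47) + (55 - 1*1087) = 15 + (55 - 1*1087) = 15 + (55 - 1087) = 15 - 1032 = -1017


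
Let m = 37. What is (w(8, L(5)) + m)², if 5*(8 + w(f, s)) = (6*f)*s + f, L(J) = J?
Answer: 154449/25 ≈ 6178.0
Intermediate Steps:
w(f, s) = -8 + f/5 + 6*f*s/5 (w(f, s) = -8 + ((6*f)*s + f)/5 = -8 + (6*f*s + f)/5 = -8 + (f + 6*f*s)/5 = -8 + (f/5 + 6*f*s/5) = -8 + f/5 + 6*f*s/5)
(w(8, L(5)) + m)² = ((-8 + (⅕)*8 + (6/5)*8*5) + 37)² = ((-8 + 8/5 + 48) + 37)² = (208/5 + 37)² = (393/5)² = 154449/25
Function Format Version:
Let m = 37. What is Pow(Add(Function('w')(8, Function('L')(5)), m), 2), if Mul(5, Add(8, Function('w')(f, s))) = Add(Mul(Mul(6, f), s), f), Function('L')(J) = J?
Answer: Rational(154449, 25) ≈ 6178.0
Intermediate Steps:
Function('w')(f, s) = Add(-8, Mul(Rational(1, 5), f), Mul(Rational(6, 5), f, s)) (Function('w')(f, s) = Add(-8, Mul(Rational(1, 5), Add(Mul(Mul(6, f), s), f))) = Add(-8, Mul(Rational(1, 5), Add(Mul(6, f, s), f))) = Add(-8, Mul(Rational(1, 5), Add(f, Mul(6, f, s)))) = Add(-8, Add(Mul(Rational(1, 5), f), Mul(Rational(6, 5), f, s))) = Add(-8, Mul(Rational(1, 5), f), Mul(Rational(6, 5), f, s)))
Pow(Add(Function('w')(8, Function('L')(5)), m), 2) = Pow(Add(Add(-8, Mul(Rational(1, 5), 8), Mul(Rational(6, 5), 8, 5)), 37), 2) = Pow(Add(Add(-8, Rational(8, 5), 48), 37), 2) = Pow(Add(Rational(208, 5), 37), 2) = Pow(Rational(393, 5), 2) = Rational(154449, 25)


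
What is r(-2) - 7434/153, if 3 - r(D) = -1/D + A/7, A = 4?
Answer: -11105/238 ≈ -46.660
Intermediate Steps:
r(D) = 17/7 + 1/D (r(D) = 3 - (-1/D + 4/7) = 3 - (4/7 - 1/D) = 3 + (-4/7 + 1/D) = 17/7 + 1/D)
r(-2) - 7434/153 = (17/7 + 1/(-2)) - 7434/153 = (17/7 - 1/2) - 7434/153 = 27/14 - 126*59/153 = 27/14 - 826/17 = -11105/238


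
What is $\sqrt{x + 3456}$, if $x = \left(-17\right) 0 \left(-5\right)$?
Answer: $24 \sqrt{6} \approx 58.788$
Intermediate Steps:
$x = 0$ ($x = 0 \left(-5\right) = 0$)
$\sqrt{x + 3456} = \sqrt{0 + 3456} = \sqrt{3456} = 24 \sqrt{6}$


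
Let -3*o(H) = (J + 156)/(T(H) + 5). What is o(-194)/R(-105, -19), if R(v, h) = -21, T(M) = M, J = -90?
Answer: -22/3969 ≈ -0.0055430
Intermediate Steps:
o(H) = -22/(5 + H) (o(H) = -(-90 + 156)/(3*(H + 5)) = -22/(5 + H))
o(-194)/R(-105, -19) = -22/(5 - 194)/(-21) = -22/(-189)*(-1/21) = -22*(-1/189)*(-1/21) = (22/189)*(-1/21) = -22/3969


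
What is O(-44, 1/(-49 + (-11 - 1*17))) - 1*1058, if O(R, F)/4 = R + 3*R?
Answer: -1762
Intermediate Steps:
O(R, F) = 16*R (O(R, F) = 4*(R + 3*R) = 4*(4*R) = 16*R)
O(-44, 1/(-49 + (-11 - 1*17))) - 1*1058 = 16*(-44) - 1*1058 = -704 - 1058 = -1762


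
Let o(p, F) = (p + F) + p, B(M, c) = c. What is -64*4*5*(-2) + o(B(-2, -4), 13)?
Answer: 2565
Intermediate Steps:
o(p, F) = F + 2*p (o(p, F) = (F + p) + p = F + 2*p)
-64*4*5*(-2) + o(B(-2, -4), 13) = -64*4*5*(-2) + (13 + 2*(-4)) = -1280*(-2) + (13 - 8) = -64*(-40) + 5 = 2560 + 5 = 2565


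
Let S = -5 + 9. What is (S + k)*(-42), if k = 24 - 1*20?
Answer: -336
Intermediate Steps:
k = 4 (k = 24 - 20 = 4)
S = 4
(S + k)*(-42) = (4 + 4)*(-42) = 8*(-42) = -336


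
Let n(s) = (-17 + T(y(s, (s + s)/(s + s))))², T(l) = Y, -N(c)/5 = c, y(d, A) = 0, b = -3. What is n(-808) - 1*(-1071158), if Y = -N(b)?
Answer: 1072182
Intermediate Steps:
N(c) = -5*c
Y = -15 (Y = -(-5)*(-3) = -1*15 = -15)
T(l) = -15
n(s) = 1024 (n(s) = (-17 - 15)² = (-32)² = 1024)
n(-808) - 1*(-1071158) = 1024 - 1*(-1071158) = 1024 + 1071158 = 1072182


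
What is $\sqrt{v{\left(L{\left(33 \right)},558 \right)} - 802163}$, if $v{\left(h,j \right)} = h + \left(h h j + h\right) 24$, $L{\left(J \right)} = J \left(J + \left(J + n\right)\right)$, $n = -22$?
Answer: $\sqrt{28233641305} \approx 1.6803 \cdot 10^{5}$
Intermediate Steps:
$L{\left(J \right)} = J \left(-22 + 2 J\right)$ ($L{\left(J \right)} = J \left(J + \left(J - 22\right)\right) = J \left(J + \left(-22 + J\right)\right) = J \left(-22 + 2 J\right)$)
$v{\left(h,j \right)} = 25 h + 24 j h^{2}$ ($v{\left(h,j \right)} = h + \left(h^{2} j + h\right) 24 = h + \left(j h^{2} + h\right) 24 = h + \left(h + j h^{2}\right) 24 = h + \left(24 h + 24 j h^{2}\right) = 25 h + 24 j h^{2}$)
$\sqrt{v{\left(L{\left(33 \right)},558 \right)} - 802163} = \sqrt{2 \cdot 33 \left(-11 + 33\right) \left(25 + 24 \cdot 2 \cdot 33 \left(-11 + 33\right) 558\right) - 802163} = \sqrt{2 \cdot 33 \cdot 22 \left(25 + 24 \cdot 2 \cdot 33 \cdot 22 \cdot 558\right) - 802163} = \sqrt{1452 \left(25 + 24 \cdot 1452 \cdot 558\right) - 802163} = \sqrt{1452 \left(25 + 19445184\right) - 802163} = \sqrt{1452 \cdot 19445209 - 802163} = \sqrt{28234443468 - 802163} = \sqrt{28233641305}$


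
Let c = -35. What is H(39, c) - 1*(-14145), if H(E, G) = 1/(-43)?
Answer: 608234/43 ≈ 14145.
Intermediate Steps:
H(E, G) = -1/43
H(39, c) - 1*(-14145) = -1/43 - 1*(-14145) = -1/43 + 14145 = 608234/43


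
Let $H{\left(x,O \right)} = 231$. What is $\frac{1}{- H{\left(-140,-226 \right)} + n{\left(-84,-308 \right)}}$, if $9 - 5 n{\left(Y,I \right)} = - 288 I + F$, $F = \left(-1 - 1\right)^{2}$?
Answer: $- \frac{5}{89854} \approx -5.5646 \cdot 10^{-5}$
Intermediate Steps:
$F = 4$ ($F = \left(-2\right)^{2} = 4$)
$n{\left(Y,I \right)} = 1 + \frac{288 I}{5}$ ($n{\left(Y,I \right)} = \frac{9}{5} - \frac{- 288 I + 4}{5} = \frac{9}{5} - \frac{4 - 288 I}{5} = \frac{9}{5} + \left(- \frac{4}{5} + \frac{288 I}{5}\right) = 1 + \frac{288 I}{5}$)
$\frac{1}{- H{\left(-140,-226 \right)} + n{\left(-84,-308 \right)}} = \frac{1}{\left(-1\right) 231 + \left(1 + \frac{288}{5} \left(-308\right)\right)} = \frac{1}{-231 + \left(1 - \frac{88704}{5}\right)} = \frac{1}{-231 - \frac{88699}{5}} = \frac{1}{- \frac{89854}{5}} = - \frac{5}{89854}$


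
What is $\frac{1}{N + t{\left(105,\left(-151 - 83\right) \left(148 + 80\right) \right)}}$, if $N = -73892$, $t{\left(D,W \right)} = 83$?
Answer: $- \frac{1}{73809} \approx -1.3548 \cdot 10^{-5}$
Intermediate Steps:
$\frac{1}{N + t{\left(105,\left(-151 - 83\right) \left(148 + 80\right) \right)}} = \frac{1}{-73892 + 83} = \frac{1}{-73809} = - \frac{1}{73809}$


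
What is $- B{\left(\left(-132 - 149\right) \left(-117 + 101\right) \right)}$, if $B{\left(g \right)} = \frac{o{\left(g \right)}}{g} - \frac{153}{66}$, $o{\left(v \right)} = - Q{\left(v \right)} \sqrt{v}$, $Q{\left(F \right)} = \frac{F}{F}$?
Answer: $\frac{51}{22} + \frac{\sqrt{281}}{1124} \approx 2.3331$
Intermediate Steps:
$Q{\left(F \right)} = 1$
$o{\left(v \right)} = - \sqrt{v}$ ($o{\left(v \right)} = \left(-1\right) 1 \sqrt{v} = - \sqrt{v}$)
$B{\left(g \right)} = - \frac{51}{22} - \frac{1}{\sqrt{g}}$ ($B{\left(g \right)} = \frac{\left(-1\right) \sqrt{g}}{g} - \frac{153}{66} = - \frac{1}{\sqrt{g}} - \frac{51}{22} = - \frac{51}{22} - \frac{1}{\sqrt{g}}$)
$- B{\left(\left(-132 - 149\right) \left(-117 + 101\right) \right)} = - (- \frac{51}{22} - \frac{1}{\sqrt{\left(-132 - 149\right) \left(-117 + 101\right)}}) = - (- \frac{51}{22} - \frac{1}{\sqrt{\left(-281\right) \left(-16\right)}}) = - (- \frac{51}{22} - \frac{1}{\sqrt{4496}}) = - (- \frac{51}{22} - \frac{\sqrt{281}}{1124}) = \frac{51}{22} + \frac{\sqrt{281}}{1124}$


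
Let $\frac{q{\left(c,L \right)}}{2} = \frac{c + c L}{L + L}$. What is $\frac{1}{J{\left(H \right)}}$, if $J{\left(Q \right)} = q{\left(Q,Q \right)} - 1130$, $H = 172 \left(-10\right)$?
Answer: $- \frac{1}{2849} \approx -0.000351$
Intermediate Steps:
$H = -1720$
$q{\left(c,L \right)} = \frac{c + L c}{L}$ ($q{\left(c,L \right)} = 2 \frac{c + c L}{L + L} = 2 \frac{c + L c}{2 L} = \frac{c + L c}{L}$)
$J{\left(Q \right)} = -1129 + Q$ ($J{\left(Q \right)} = \left(Q + \frac{Q}{Q}\right) - 1130 = \left(Q + 1\right) - 1130 = \left(1 + Q\right) - 1130 = -1129 + Q$)
$\frac{1}{J{\left(H \right)}} = \frac{1}{-1129 - 1720} = \frac{1}{-2849} = - \frac{1}{2849}$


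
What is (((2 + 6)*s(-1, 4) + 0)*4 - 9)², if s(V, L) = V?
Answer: 1681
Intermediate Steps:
(((2 + 6)*s(-1, 4) + 0)*4 - 9)² = (((2 + 6)*(-1) + 0)*4 - 9)² = ((8*(-1) + 0)*4 - 9)² = ((-8 + 0)*4 - 9)² = (-8*4 - 9)² = (-32 - 9)² = (-41)² = 1681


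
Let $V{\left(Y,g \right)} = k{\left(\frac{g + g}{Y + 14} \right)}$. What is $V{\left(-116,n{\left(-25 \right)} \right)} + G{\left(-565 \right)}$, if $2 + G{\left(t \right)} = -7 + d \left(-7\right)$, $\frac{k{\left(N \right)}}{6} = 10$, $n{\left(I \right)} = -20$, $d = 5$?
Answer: $16$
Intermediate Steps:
$k{\left(N \right)} = 60$ ($k{\left(N \right)} = 6 \cdot 10 = 60$)
$V{\left(Y,g \right)} = 60$
$G{\left(t \right)} = -44$ ($G{\left(t \right)} = -2 + \left(-7 + 5 \left(-7\right)\right) = -2 - 42 = -44$)
$V{\left(-116,n{\left(-25 \right)} \right)} + G{\left(-565 \right)} = 60 - 44 = 16$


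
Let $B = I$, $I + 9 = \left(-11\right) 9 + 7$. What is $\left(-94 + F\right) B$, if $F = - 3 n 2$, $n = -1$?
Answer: $8888$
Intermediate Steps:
$I = -101$ ($I = -9 + \left(\left(-11\right) 9 + 7\right) = -9 + \left(-99 + 7\right) = -9 - 92 = -101$)
$F = 6$ ($F = \left(-3\right) \left(-1\right) 2 = 3 \cdot 2 = 6$)
$B = -101$
$\left(-94 + F\right) B = \left(-94 + 6\right) \left(-101\right) = \left(-88\right) \left(-101\right) = 8888$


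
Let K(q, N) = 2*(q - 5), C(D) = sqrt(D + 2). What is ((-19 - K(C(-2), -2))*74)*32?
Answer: -21312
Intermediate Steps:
C(D) = sqrt(2 + D)
K(q, N) = -10 + 2*q (K(q, N) = 2*(-5 + q) = -10 + 2*q)
((-19 - K(C(-2), -2))*74)*32 = ((-19 - (-10 + 2*sqrt(2 - 2)))*74)*32 = ((-19 - (-10 + 2*sqrt(0)))*74)*32 = ((-19 - (-10 + 2*0))*74)*32 = ((-19 - (-10 + 0))*74)*32 = ((-19 - 1*(-10))*74)*32 = ((-19 + 10)*74)*32 = -9*74*32 = -666*32 = -21312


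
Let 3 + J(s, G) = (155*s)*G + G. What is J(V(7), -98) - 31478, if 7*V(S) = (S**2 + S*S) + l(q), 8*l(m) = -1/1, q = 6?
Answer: -975871/4 ≈ -2.4397e+5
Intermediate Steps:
l(m) = -1/8 (l(m) = (-1/1)/8 = (-1*1)/8 = (1/8)*(-1) = -1/8)
V(S) = -1/56 + 2*S**2/7 (V(S) = ((S**2 + S*S) - 1/8)/7 = ((S**2 + S**2) - 1/8)/7 = (2*S**2 - 1/8)/7 = (-1/8 + 2*S**2)/7 = -1/56 + 2*S**2/7)
J(s, G) = -3 + G + 155*G*s (J(s, G) = -3 + ((155*s)*G + G) = -3 + (155*G*s + G) = -3 + (G + 155*G*s) = -3 + G + 155*G*s)
J(V(7), -98) - 31478 = (-3 - 98 + 155*(-98)*(-1/56 + (2/7)*7**2)) - 31478 = (-3 - 98 + 155*(-98)*(-1/56 + (2/7)*49)) - 31478 = (-3 - 98 + 155*(-98)*(-1/56 + 14)) - 31478 = (-3 - 98 + 155*(-98)*(783/56)) - 31478 = (-3 - 98 - 849555/4) - 31478 = -849959/4 - 31478 = -975871/4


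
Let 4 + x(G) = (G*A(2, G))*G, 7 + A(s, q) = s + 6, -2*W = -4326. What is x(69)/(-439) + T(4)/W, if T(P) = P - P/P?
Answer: -3429358/316519 ≈ -10.835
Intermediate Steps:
W = 2163 (W = -1/2*(-4326) = 2163)
A(s, q) = -1 + s (A(s, q) = -7 + (s + 6) = -7 + (6 + s) = -1 + s)
x(G) = -4 + G**2 (x(G) = -4 + (G*(-1 + 2))*G = -4 + (G*1)*G = -4 + G*G = -4 + G**2)
T(P) = -1 + P (T(P) = P - 1*1 = P - 1 = -1 + P)
x(69)/(-439) + T(4)/W = (-4 + 69**2)/(-439) + (-1 + 4)/2163 = (-4 + 4761)*(-1/439) + 3*(1/2163) = 4757*(-1/439) + 1/721 = -4757/439 + 1/721 = -3429358/316519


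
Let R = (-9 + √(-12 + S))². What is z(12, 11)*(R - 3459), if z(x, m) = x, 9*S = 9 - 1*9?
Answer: -40680 - 432*I*√3 ≈ -40680.0 - 748.25*I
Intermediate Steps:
S = 0 (S = (9 - 1*9)/9 = (9 - 9)/9 = (⅑)*0 = 0)
R = (-9 + 2*I*√3)² (R = (-9 + √(-12 + 0))² = (-9 + √(-12))² = (-9 + 2*I*√3)² ≈ 69.0 - 62.354*I)
z(12, 11)*(R - 3459) = 12*((69 - 36*I*√3) - 3459) = 12*(-3390 - 36*I*√3) = -40680 - 432*I*√3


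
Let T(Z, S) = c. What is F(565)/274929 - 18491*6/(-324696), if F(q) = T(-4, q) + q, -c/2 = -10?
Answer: 1705123333/4959352588 ≈ 0.34382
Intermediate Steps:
c = 20 (c = -2*(-10) = 20)
T(Z, S) = 20
F(q) = 20 + q
F(565)/274929 - 18491*6/(-324696) = (20 + 565)/274929 - 18491*6/(-324696) = 585*(1/274929) - 110946*(-1/324696) = 195/91643 + 18491/54116 = 1705123333/4959352588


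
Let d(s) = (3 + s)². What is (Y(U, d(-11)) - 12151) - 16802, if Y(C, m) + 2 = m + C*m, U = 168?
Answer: -18139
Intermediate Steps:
Y(C, m) = -2 + m + C*m (Y(C, m) = -2 + (m + C*m) = -2 + m + C*m)
(Y(U, d(-11)) - 12151) - 16802 = ((-2 + (3 - 11)² + 168*(3 - 11)²) - 12151) - 16802 = ((-2 + (-8)² + 168*(-8)²) - 12151) - 16802 = ((-2 + 64 + 168*64) - 12151) - 16802 = ((-2 + 64 + 10752) - 12151) - 16802 = (10814 - 12151) - 16802 = -1337 - 16802 = -18139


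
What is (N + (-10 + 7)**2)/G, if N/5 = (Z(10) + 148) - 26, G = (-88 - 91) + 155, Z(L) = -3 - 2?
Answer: -99/4 ≈ -24.750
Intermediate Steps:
Z(L) = -5
G = -24 (G = -179 + 155 = -24)
N = 585 (N = 5*((-5 + 148) - 26) = 5*(143 - 26) = 5*117 = 585)
(N + (-10 + 7)**2)/G = (585 + (-10 + 7)**2)/(-24) = -(585 + (-3)**2)/24 = -(585 + 9)/24 = -1/24*594 = -99/4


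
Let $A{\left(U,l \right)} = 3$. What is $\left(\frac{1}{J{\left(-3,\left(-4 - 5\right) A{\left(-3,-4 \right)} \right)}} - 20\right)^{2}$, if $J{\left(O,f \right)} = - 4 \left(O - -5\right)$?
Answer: $\frac{25921}{64} \approx 405.02$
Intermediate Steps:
$J{\left(O,f \right)} = -20 - 4 O$ ($J{\left(O,f \right)} = - 4 \left(O + 5\right) = - 4 \left(5 + O\right) = -20 - 4 O$)
$\left(\frac{1}{J{\left(-3,\left(-4 - 5\right) A{\left(-3,-4 \right)} \right)}} - 20\right)^{2} = \left(\frac{1}{-20 - -12} - 20\right)^{2} = \left(\frac{1}{-20 + 12} - 20\right)^{2} = \left(\frac{1}{-8} - 20\right)^{2} = \left(- \frac{1}{8} - 20\right)^{2} = \left(- \frac{161}{8}\right)^{2} = \frac{25921}{64}$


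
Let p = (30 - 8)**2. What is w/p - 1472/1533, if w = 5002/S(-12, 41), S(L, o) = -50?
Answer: -21645233/18549300 ≈ -1.1669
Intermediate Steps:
p = 484 (p = 22**2 = 484)
w = -2501/25 (w = 5002/(-50) = 5002*(-1/50) = -2501/25 ≈ -100.04)
w/p - 1472/1533 = -2501/25/484 - 1472/1533 = -2501/25*1/484 - 1472*1/1533 = -2501/12100 - 1472/1533 = -21645233/18549300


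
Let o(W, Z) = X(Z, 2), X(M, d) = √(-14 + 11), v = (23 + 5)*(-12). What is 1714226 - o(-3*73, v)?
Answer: 1714226 - I*√3 ≈ 1.7142e+6 - 1.732*I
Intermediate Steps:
v = -336 (v = 28*(-12) = -336)
X(M, d) = I*√3 (X(M, d) = √(-3) = I*√3)
o(W, Z) = I*√3
1714226 - o(-3*73, v) = 1714226 - I*√3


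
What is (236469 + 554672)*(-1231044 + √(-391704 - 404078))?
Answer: -973929381204 + 791141*I*√795782 ≈ -9.7393e+11 + 7.0575e+8*I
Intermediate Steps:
(236469 + 554672)*(-1231044 + √(-391704 - 404078)) = 791141*(-1231044 + √(-795782)) = 791141*(-1231044 + I*√795782) = -973929381204 + 791141*I*√795782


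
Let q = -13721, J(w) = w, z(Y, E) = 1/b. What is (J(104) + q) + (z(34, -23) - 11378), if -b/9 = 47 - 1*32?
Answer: -3374326/135 ≈ -24995.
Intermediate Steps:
b = -135 (b = -9*(47 - 1*32) = -9*(47 - 32) = -9*15 = -135)
z(Y, E) = -1/135 (z(Y, E) = 1/(-135) = -1/135)
(J(104) + q) + (z(34, -23) - 11378) = (104 - 13721) + (-1/135 - 11378) = -13617 - 1536031/135 = -3374326/135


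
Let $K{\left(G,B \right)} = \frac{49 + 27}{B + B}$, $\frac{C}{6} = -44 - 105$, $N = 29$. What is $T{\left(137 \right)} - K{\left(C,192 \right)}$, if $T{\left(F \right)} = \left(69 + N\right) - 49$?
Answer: $\frac{4685}{96} \approx 48.802$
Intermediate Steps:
$C = -894$ ($C = 6 \left(-44 - 105\right) = 6 \left(-149\right) = -894$)
$K{\left(G,B \right)} = \frac{38}{B}$ ($K{\left(G,B \right)} = \frac{76}{2 B} = 76 \frac{1}{2 B} = \frac{38}{B}$)
$T{\left(F \right)} = 49$ ($T{\left(F \right)} = \left(69 + 29\right) - 49 = 98 - 49 = 49$)
$T{\left(137 \right)} - K{\left(C,192 \right)} = 49 - \frac{38}{192} = 49 - 38 \cdot \frac{1}{192} = 49 - \frac{19}{96} = \frac{4685}{96}$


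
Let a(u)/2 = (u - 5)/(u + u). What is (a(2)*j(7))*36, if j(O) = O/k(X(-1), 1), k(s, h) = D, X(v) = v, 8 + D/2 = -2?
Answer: 189/10 ≈ 18.900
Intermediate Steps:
D = -20 (D = -16 + 2*(-2) = -16 - 4 = -20)
k(s, h) = -20
j(O) = -O/20 (j(O) = O/(-20) = O*(-1/20) = -O/20)
a(u) = (-5 + u)/u (a(u) = 2*((u - 5)/(u + u)) = 2*((-5 + u)/((2*u))) = 2*((-5 + u)*(1/(2*u))) = 2*((-5 + u)/(2*u)) = (-5 + u)/u)
(a(2)*j(7))*36 = (((-5 + 2)/2)*(-1/20*7))*36 = (((1/2)*(-3))*(-7/20))*36 = -3/2*(-7/20)*36 = (21/40)*36 = 189/10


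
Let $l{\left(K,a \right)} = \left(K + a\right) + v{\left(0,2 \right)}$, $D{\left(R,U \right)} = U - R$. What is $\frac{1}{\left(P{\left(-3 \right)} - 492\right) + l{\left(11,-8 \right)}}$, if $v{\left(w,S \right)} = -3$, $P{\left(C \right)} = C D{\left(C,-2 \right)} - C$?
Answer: $- \frac{1}{492} \approx -0.0020325$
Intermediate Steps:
$P{\left(C \right)} = - C + C \left(-2 - C\right)$ ($P{\left(C \right)} = C \left(-2 - C\right) - C = - C + C \left(-2 - C\right)$)
$l{\left(K,a \right)} = -3 + K + a$ ($l{\left(K,a \right)} = \left(K + a\right) - 3 = -3 + K + a$)
$\frac{1}{\left(P{\left(-3 \right)} - 492\right) + l{\left(11,-8 \right)}} = \frac{1}{\left(\left(-1\right) \left(-3\right) \left(3 - 3\right) - 492\right) - 0} = \frac{1}{\left(\left(-1\right) \left(-3\right) 0 - 492\right) + 0} = \frac{1}{\left(0 - 492\right) + 0} = \frac{1}{-492 + 0} = \frac{1}{-492} = - \frac{1}{492}$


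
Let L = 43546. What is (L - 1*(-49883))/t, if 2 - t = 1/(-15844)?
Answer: 23496652/503 ≈ 46713.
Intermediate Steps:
t = 31689/15844 (t = 2 - 1/(-15844) = 2 - 1*(-1/15844) = 2 + 1/15844 = 31689/15844 ≈ 2.0001)
(L - 1*(-49883))/t = (43546 - 1*(-49883))/(31689/15844) = (43546 + 49883)*(15844/31689) = 93429*(15844/31689) = 23496652/503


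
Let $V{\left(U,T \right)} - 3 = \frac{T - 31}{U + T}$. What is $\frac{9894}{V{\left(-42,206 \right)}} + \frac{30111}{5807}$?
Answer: $\frac{9442615149}{3873269} \approx 2437.9$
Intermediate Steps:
$V{\left(U,T \right)} = 3 + \frac{-31 + T}{T + U}$ ($V{\left(U,T \right)} = 3 + \frac{T - 31}{U + T} = 3 + \frac{-31 + T}{T + U}$)
$\frac{9894}{V{\left(-42,206 \right)}} + \frac{30111}{5807} = \frac{9894}{\frac{1}{206 - 42} \left(-31 + 3 \left(-42\right) + 4 \cdot 206\right)} + \frac{30111}{5807} = \frac{9894}{\frac{1}{164} \left(-31 - 126 + 824\right)} + 30111 \cdot \frac{1}{5807} = \frac{9894}{\frac{1}{164} \cdot 667} + \frac{30111}{5807} = \frac{9894}{\frac{667}{164}} + \frac{30111}{5807} = 9894 \cdot \frac{164}{667} + \frac{30111}{5807} = \frac{1622616}{667} + \frac{30111}{5807} = \frac{9442615149}{3873269}$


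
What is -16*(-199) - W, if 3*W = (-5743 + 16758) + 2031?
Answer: -3494/3 ≈ -1164.7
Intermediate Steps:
W = 13046/3 (W = ((-5743 + 16758) + 2031)/3 = (11015 + 2031)/3 = (⅓)*13046 = 13046/3 ≈ 4348.7)
-16*(-199) - W = -16*(-199) - 1*13046/3 = 3184 - 13046/3 = -3494/3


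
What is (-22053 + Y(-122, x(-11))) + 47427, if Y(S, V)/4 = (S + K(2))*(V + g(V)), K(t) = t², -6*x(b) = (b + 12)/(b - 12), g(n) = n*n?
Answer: 120789212/4761 ≈ 25371.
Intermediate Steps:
g(n) = n²
x(b) = -(12 + b)/(6*(-12 + b)) (x(b) = -(b + 12)/(6*(b - 12)) = -(12 + b)/(6*(-12 + b)))
Y(S, V) = 4*(4 + S)*(V + V²) (Y(S, V) = 4*((S + 2²)*(V + V²)) = 4*((S + 4)*(V + V²)) = 4*((4 + S)*(V + V²)) = 4*(4 + S)*(V + V²))
(-22053 + Y(-122, x(-11))) + 47427 = (-22053 + 4*((-12 - 1*(-11))/(6*(-12 - 11)))*(4 - 122 + 4*((-12 - 1*(-11))/(6*(-12 - 11))) - 61*(-12 - 1*(-11))/(3*(-12 - 11)))) + 47427 = (-22053 + 4*((⅙)*(-12 + 11)/(-23))*(4 - 122 + 4*((⅙)*(-12 + 11)/(-23)) - 61*(-12 + 11)/(3*(-23)))) + 47427 = (-22053 + 4*((⅙)*(-1/23)*(-1))*(4 - 122 + 4*((⅙)*(-1/23)*(-1)) - 61*(-1)*(-1)/(3*23))) + 47427 = (-22053 + 4*(1/138)*(4 - 122 + 4*(1/138) - 122*1/138)) + 47427 = (-22053 + 4*(1/138)*(4 - 122 + 2/69 - 61/69)) + 47427 = (-22053 + 4*(1/138)*(-8201/69)) + 47427 = (-22053 - 16402/4761) + 47427 = -105010735/4761 + 47427 = 120789212/4761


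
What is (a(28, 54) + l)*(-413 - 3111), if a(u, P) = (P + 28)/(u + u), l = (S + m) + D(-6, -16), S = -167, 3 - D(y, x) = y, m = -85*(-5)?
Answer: -6622477/7 ≈ -9.4607e+5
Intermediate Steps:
m = 425
D(y, x) = 3 - y
l = 267 (l = (-167 + 425) + (3 - 1*(-6)) = 258 + (3 + 6) = 258 + 9 = 267)
a(u, P) = (28 + P)/(2*u) (a(u, P) = (28 + P)/((2*u)) = (28 + P)*(1/(2*u)) = (28 + P)/(2*u))
(a(28, 54) + l)*(-413 - 3111) = ((½)*(28 + 54)/28 + 267)*(-413 - 3111) = ((½)*(1/28)*82 + 267)*(-3524) = (41/28 + 267)*(-3524) = (7517/28)*(-3524) = -6622477/7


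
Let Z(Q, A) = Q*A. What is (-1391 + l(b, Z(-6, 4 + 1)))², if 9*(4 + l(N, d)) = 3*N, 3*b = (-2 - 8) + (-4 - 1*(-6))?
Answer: 157828969/81 ≈ 1.9485e+6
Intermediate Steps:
Z(Q, A) = A*Q
b = -8/3 (b = ((-2 - 8) + (-4 - 1*(-6)))/3 = (-10 + (-4 + 6))/3 = (-10 + 2)/3 = (⅓)*(-8) = -8/3 ≈ -2.6667)
l(N, d) = -4 + N/3 (l(N, d) = -4 + (3*N)/9 = -4 + N/3)
(-1391 + l(b, Z(-6, 4 + 1)))² = (-1391 + (-4 + (⅓)*(-8/3)))² = (-1391 + (-4 - 8/9))² = (-1391 - 44/9)² = (-12563/9)² = 157828969/81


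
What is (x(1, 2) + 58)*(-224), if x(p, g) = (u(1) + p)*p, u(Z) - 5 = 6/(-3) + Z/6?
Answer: -41776/3 ≈ -13925.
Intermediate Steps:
u(Z) = 3 + Z/6 (u(Z) = 5 + (6/(-3) + Z/6) = 5 + (6*(-⅓) + Z*(⅙)) = 5 + (-2 + Z/6) = 3 + Z/6)
x(p, g) = p*(19/6 + p) (x(p, g) = ((3 + (⅙)*1) + p)*p = ((3 + ⅙) + p)*p = (19/6 + p)*p = p*(19/6 + p))
(x(1, 2) + 58)*(-224) = ((⅙)*1*(19 + 6*1) + 58)*(-224) = ((⅙)*1*(19 + 6) + 58)*(-224) = ((⅙)*1*25 + 58)*(-224) = (25/6 + 58)*(-224) = (373/6)*(-224) = -41776/3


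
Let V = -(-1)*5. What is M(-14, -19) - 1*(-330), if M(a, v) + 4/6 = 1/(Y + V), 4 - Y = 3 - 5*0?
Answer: 659/2 ≈ 329.50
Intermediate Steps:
Y = 1 (Y = 4 - (3 - 5*0) = 4 - (3 + 0) = 4 - 1*3 = 4 - 3 = 1)
V = 5 (V = -1*(-5) = 5)
M(a, v) = -1/2 (M(a, v) = -2/3 + 1/(1 + 5) = -2/3 + 1/6 = -1/2)
M(-14, -19) - 1*(-330) = -1/2 - 1*(-330) = -1/2 + 330 = 659/2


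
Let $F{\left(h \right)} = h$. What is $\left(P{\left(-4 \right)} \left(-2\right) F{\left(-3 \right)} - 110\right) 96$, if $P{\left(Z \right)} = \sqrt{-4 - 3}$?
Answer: $-10560 + 576 i \sqrt{7} \approx -10560.0 + 1524.0 i$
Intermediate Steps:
$P{\left(Z \right)} = i \sqrt{7}$ ($P{\left(Z \right)} = \sqrt{-7} = i \sqrt{7}$)
$\left(P{\left(-4 \right)} \left(-2\right) F{\left(-3 \right)} - 110\right) 96 = \left(i \sqrt{7} \left(-2\right) \left(-3\right) - 110\right) 96 = \left(- 2 i \sqrt{7} \left(-3\right) - 110\right) 96 = \left(6 i \sqrt{7} - 110\right) 96 = \left(-110 + 6 i \sqrt{7}\right) 96 = -10560 + 576 i \sqrt{7}$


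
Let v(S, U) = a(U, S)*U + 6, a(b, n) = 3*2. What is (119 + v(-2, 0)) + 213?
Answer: 338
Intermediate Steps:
a(b, n) = 6
v(S, U) = 6 + 6*U (v(S, U) = 6*U + 6 = 6 + 6*U)
(119 + v(-2, 0)) + 213 = (119 + (6 + 6*0)) + 213 = (119 + (6 + 0)) + 213 = (119 + 6) + 213 = 125 + 213 = 338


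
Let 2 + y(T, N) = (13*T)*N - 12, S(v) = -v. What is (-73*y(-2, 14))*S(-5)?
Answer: 137970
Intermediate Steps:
y(T, N) = -14 + 13*N*T (y(T, N) = -2 + ((13*T)*N - 12) = -2 + (13*N*T - 12) = -2 + (-12 + 13*N*T) = -14 + 13*N*T)
(-73*y(-2, 14))*S(-5) = (-73*(-14 + 13*14*(-2)))*(-1*(-5)) = -73*(-14 - 364)*5 = -73*(-378)*5 = 27594*5 = 137970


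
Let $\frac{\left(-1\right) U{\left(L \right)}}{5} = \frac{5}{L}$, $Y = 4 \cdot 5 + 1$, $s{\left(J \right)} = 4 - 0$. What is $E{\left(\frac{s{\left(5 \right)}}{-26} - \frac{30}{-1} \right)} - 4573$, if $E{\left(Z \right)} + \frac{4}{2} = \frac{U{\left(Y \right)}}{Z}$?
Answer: $- \frac{37277425}{8148} \approx -4575.0$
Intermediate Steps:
$s{\left(J \right)} = 4$ ($s{\left(J \right)} = 4 + 0 = 4$)
$Y = 21$ ($Y = 20 + 1 = 21$)
$U{\left(L \right)} = - \frac{25}{L}$ ($U{\left(L \right)} = - 5 \frac{5}{L} = - \frac{25}{L}$)
$E{\left(Z \right)} = -2 - \frac{25}{21 Z}$ ($E{\left(Z \right)} = -2 + \frac{\left(-25\right) \frac{1}{21}}{Z} = -2 - \frac{25}{21 Z}$)
$E{\left(\frac{s{\left(5 \right)}}{-26} - \frac{30}{-1} \right)} - 4573 = \left(-2 - \frac{25}{21 \left(\frac{4}{-26} - \frac{30}{-1}\right)}\right) - 4573 = \left(-2 - \frac{25}{21 \left(4 \left(- \frac{1}{26}\right) - -30\right)}\right) - 4573 = \left(-2 - \frac{25}{21 \left(- \frac{2}{13} + 30\right)}\right) - 4573 = \left(-2 - \frac{25}{21 \cdot \frac{388}{13}}\right) - 4573 = \left(-2 - \frac{325}{8148}\right) - 4573 = - \frac{16621}{8148} - 4573 = - \frac{37277425}{8148}$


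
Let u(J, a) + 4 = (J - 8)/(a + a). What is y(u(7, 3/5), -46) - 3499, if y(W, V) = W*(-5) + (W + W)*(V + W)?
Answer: -26851/9 ≈ -2983.4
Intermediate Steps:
u(J, a) = -4 + (-8 + J)/(2*a) (u(J, a) = -4 + (J - 8)/(a + a) = -4 + (-8 + J)/((2*a)) = -4 + (-8 + J)*(1/(2*a)) = -4 + (-8 + J)/(2*a))
y(W, V) = -5*W + 2*W*(V + W) (y(W, V) = -5*W + (2*W)*(V + W) = -5*W + 2*W*(V + W))
y(u(7, 3/5), -46) - 3499 = ((-8 + 7 - 24/5)/(2*((3/5))))*(-5 + 2*(-46) + 2*((-8 + 7 - 24/5)/(2*((3/5))))) - 3499 = ((-8 + 7 - 24/5)/(2*((3*(⅕)))))*(-5 - 92 + 2*((-8 + 7 - 24/5)/(2*((3*(⅕)))))) - 3499 = ((-8 + 7 - 8*⅗)/(2*(⅗)))*(-5 - 92 + 2*((-8 + 7 - 8*⅗)/(2*(⅗)))) - 3499 = ((½)*(5/3)*(-8 + 7 - 24/5))*(-5 - 92 + 2*((½)*(5/3)*(-8 + 7 - 24/5))) - 3499 = ((½)*(5/3)*(-29/5))*(-5 - 92 + 2*((½)*(5/3)*(-29/5))) - 3499 = -29*(-5 - 92 + 2*(-29/6))/6 - 3499 = -29*(-5 - 92 - 29/3)/6 - 3499 = -29/6*(-320/3) - 3499 = 4640/9 - 3499 = -26851/9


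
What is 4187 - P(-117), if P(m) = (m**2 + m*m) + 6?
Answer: -23197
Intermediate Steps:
P(m) = 6 + 2*m**2 (P(m) = (m**2 + m**2) + 6 = 2*m**2 + 6 = 6 + 2*m**2)
4187 - P(-117) = 4187 - (6 + 2*(-117)**2) = 4187 - (6 + 2*13689) = 4187 - (6 + 27378) = 4187 - 1*27384 = 4187 - 27384 = -23197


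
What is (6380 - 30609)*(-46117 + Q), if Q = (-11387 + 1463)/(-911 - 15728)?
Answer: 18591658898131/16639 ≈ 1.1174e+9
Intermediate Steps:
Q = 9924/16639 (Q = -9924/(-16639) = -9924*(-1/16639) = 9924/16639 ≈ 0.59643)
(6380 - 30609)*(-46117 + Q) = (6380 - 30609)*(-46117 + 9924/16639) = -24229*(-767330839/16639) = 18591658898131/16639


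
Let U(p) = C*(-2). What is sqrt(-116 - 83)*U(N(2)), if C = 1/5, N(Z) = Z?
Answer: -2*I*sqrt(199)/5 ≈ -5.6427*I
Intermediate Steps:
C = 1/5 (C = 1*(1/5) = 1/5 ≈ 0.20000)
U(p) = -2/5 (U(p) = (1/5)*(-2) = -2/5)
sqrt(-116 - 83)*U(N(2)) = sqrt(-116 - 83)*(-2/5) = sqrt(-199)*(-2/5) = (I*sqrt(199))*(-2/5) = -2*I*sqrt(199)/5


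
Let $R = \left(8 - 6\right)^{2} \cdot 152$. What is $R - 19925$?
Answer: $-19317$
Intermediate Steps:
$R = 608$ ($R = 2^{2} \cdot 152 = 4 \cdot 152 = 608$)
$R - 19925 = 608 - 19925 = -19317$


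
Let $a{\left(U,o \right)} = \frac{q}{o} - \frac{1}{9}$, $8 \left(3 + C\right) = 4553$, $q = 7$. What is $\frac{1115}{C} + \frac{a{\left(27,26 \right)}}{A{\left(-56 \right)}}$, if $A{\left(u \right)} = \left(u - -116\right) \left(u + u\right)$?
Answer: $\frac{286252123}{145342080} \approx 1.9695$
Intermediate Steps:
$C = \frac{4529}{8}$ ($C = -3 + \frac{1}{8} \cdot 4553 = -3 + \frac{4553}{8} = \frac{4529}{8} \approx 566.13$)
$a{\left(U,o \right)} = - \frac{1}{9} + \frac{7}{o}$ ($a{\left(U,o \right)} = \frac{7}{o} - \frac{1}{9} = - \frac{1}{9} + \frac{7}{o}$)
$A{\left(u \right)} = 2 u \left(116 + u\right)$ ($A{\left(u \right)} = \left(u + 116\right) 2 u = \left(116 + u\right) 2 u = 2 u \left(116 + u\right)$)
$\frac{1115}{C} + \frac{a{\left(27,26 \right)}}{A{\left(-56 \right)}} = \frac{1115}{\frac{4529}{8}} + \frac{\frac{1}{9} \cdot \frac{1}{26} \left(63 - 26\right)}{2 \left(-56\right) \left(116 - 56\right)} = 1115 \cdot \frac{8}{4529} + \frac{\frac{1}{9} \cdot \frac{1}{26} \left(63 - 26\right)}{2 \left(-56\right) 60} = \frac{8920}{4529} + \frac{\frac{1}{9} \cdot \frac{1}{26} \cdot 37}{-6720} = \frac{8920}{4529} + \frac{37}{234} \left(- \frac{1}{6720}\right) = \frac{8920}{4529} - \frac{37}{1572480} = \frac{286252123}{145342080}$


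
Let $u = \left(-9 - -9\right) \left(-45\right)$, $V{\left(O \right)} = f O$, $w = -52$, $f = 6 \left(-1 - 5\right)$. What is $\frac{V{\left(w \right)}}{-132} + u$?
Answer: $- \frac{156}{11} \approx -14.182$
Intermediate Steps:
$f = -36$ ($f = 6 \left(-6\right) = -36$)
$V{\left(O \right)} = - 36 O$
$u = 0$ ($u = \left(-9 + 9\right) \left(-45\right) = 0 \left(-45\right) = 0$)
$\frac{V{\left(w \right)}}{-132} + u = \frac{\left(-36\right) \left(-52\right)}{-132} + 0 = 1872 \left(- \frac{1}{132}\right) + 0 = - \frac{156}{11} + 0 = - \frac{156}{11}$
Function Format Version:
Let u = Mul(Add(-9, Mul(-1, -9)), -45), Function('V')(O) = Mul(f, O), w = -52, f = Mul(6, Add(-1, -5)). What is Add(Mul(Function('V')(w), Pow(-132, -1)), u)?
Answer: Rational(-156, 11) ≈ -14.182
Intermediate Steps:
f = -36 (f = Mul(6, -6) = -36)
Function('V')(O) = Mul(-36, O)
u = 0 (u = Mul(Add(-9, 9), -45) = Mul(0, -45) = 0)
Add(Mul(Function('V')(w), Pow(-132, -1)), u) = Add(Mul(Mul(-36, -52), Pow(-132, -1)), 0) = Add(Mul(1872, Rational(-1, 132)), 0) = Add(Rational(-156, 11), 0) = Rational(-156, 11)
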